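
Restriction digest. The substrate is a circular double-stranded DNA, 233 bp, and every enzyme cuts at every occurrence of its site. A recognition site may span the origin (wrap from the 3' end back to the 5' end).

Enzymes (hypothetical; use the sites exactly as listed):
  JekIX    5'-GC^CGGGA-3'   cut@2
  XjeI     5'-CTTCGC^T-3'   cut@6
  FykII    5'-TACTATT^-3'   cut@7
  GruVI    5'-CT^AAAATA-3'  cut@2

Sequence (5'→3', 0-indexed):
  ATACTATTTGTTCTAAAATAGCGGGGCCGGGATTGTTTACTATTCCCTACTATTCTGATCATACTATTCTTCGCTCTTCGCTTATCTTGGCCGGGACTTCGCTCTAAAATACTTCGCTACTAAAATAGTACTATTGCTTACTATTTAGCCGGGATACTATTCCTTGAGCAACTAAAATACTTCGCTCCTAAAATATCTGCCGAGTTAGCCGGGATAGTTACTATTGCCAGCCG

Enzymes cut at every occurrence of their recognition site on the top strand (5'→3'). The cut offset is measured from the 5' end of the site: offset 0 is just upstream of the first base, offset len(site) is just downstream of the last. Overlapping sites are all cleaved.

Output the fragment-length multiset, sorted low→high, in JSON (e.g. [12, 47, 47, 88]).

Scan for sites:
  JekIX GCCGGGA/2: at [25, 89, 147, 207] ⇒ [27, 91, 149, 209]
  XjeI CTTCGCT/6: at [68, 75, 96, 111, 179] ⇒ [74, 81, 102, 117, 185]
  FykII TACTATT/7: at [1, 37, 47, 61, 128, 138, 154, 218] ⇒ [8, 44, 54, 68, 135, 145, 161, 225]
  GruVI CTAAAATA/2: at [12, 103, 119, 171, 187] ⇒ [14, 105, 121, 173, 189]

Pooled cuts: [8, 14, 27, 44, 54, 68, 74, 81, 91, 102, 105, 117, 121, 135, 145, 149, 161, 173, 185, 189, 209, 225]

Fragment lengths:
  8→14: 6 bp
  14→27: 13 bp
  27→44: 17 bp
  44→54: 10 bp
  54→68: 14 bp
  68→74: 6 bp
  74→81: 7 bp
  81→91: 10 bp
  91→102: 11 bp
  102→105: 3 bp
  105→117: 12 bp
  117→121: 4 bp
  121→135: 14 bp
  135→145: 10 bp
  145→149: 4 bp
  149→161: 12 bp
  161→173: 12 bp
  173→185: 12 bp
  185→189: 4 bp
  189→209: 20 bp
  209→225: 16 bp
  225→8 (wrap): 233-225+8 = 16 bp

[3,4,4,4,6,6,7,10,10,10,11,12,12,12,12,13,14,14,16,16,17,20]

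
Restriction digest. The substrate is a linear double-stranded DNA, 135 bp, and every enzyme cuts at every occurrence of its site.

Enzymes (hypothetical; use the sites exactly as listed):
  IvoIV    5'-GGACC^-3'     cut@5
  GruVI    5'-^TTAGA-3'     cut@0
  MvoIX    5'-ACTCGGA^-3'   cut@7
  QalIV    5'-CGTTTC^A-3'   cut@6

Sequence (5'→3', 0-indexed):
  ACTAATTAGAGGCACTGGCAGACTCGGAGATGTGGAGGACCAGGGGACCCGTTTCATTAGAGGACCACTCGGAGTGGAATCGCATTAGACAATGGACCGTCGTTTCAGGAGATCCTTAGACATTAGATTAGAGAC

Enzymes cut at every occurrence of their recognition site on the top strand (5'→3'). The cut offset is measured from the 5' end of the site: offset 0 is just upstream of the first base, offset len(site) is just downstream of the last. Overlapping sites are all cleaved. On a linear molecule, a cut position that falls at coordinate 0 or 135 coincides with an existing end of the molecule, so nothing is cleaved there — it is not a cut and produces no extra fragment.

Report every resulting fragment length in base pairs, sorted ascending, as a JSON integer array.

Per-enzyme occurrences:
  IvoIV GGACC/5: at [36, 44, 61, 93] ⇒ [41, 49, 66, 98]
  GruVI TTAGA/0: at [5, 56, 84, 115, 122, 127] ⇒ [5, 56, 84, 115, 122, 127]
  MvoIX ACTCGGA/7: at [21, 66] ⇒ [28, 73]
  QalIV CGTTTCA/6: at [49, 100] ⇒ [55, 106]

Pooled cuts: [5, 28, 41, 49, 55, 56, 66, 73, 84, 98, 106, 115, 122, 127]

Fragment lengths:
  [0,5): 5 bp
  [5,28): 23 bp
  [28,41): 13 bp
  [41,49): 8 bp
  [49,55): 6 bp
  [55,56): 1 bp
  [56,66): 10 bp
  [66,73): 7 bp
  [73,84): 11 bp
  [84,98): 14 bp
  [98,106): 8 bp
  [106,115): 9 bp
  [115,122): 7 bp
  [122,127): 5 bp
  [127,135): 8 bp

[1,5,5,6,7,7,8,8,8,9,10,11,13,14,23]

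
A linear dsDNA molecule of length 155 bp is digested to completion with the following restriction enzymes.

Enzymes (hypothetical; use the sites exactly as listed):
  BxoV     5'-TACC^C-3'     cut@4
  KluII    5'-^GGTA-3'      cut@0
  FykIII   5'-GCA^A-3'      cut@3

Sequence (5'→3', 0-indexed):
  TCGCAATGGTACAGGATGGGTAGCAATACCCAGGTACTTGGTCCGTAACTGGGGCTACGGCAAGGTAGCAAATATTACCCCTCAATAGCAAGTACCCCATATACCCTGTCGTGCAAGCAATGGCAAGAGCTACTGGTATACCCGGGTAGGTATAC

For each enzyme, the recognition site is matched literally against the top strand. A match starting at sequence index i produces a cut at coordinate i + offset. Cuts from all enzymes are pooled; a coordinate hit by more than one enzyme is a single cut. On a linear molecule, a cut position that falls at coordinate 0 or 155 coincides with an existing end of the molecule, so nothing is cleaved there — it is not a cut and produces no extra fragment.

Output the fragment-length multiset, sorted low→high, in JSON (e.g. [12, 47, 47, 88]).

Per-enzyme occurrences:
  BxoV (TACCC, off=4): starts [26, 75, 92, 101, 138] → cuts [30, 79, 96, 105, 142]
  KluII (GGTA, off=0): starts [7, 18, 32, 63, 134, 144, 148] → cuts [7, 18, 32, 63, 134, 144, 148]
  FykIII (GCAA, off=3): starts [2, 22, 59, 67, 87, 112, 116, 122] → cuts [5, 25, 62, 70, 90, 115, 119, 125]

All cut coordinates (distinct, sorted): [5, 7, 18, 25, 30, 32, 62, 63, 70, 79, 90, 96, 105, 115, 119, 125, 134, 142, 144, 148]

Fragment lengths:
  [0,5): 5 bp
  [5,7): 2 bp
  [7,18): 11 bp
  [18,25): 7 bp
  [25,30): 5 bp
  [30,32): 2 bp
  [32,62): 30 bp
  [62,63): 1 bp
  [63,70): 7 bp
  [70,79): 9 bp
  [79,90): 11 bp
  [90,96): 6 bp
  [96,105): 9 bp
  [105,115): 10 bp
  [115,119): 4 bp
  [119,125): 6 bp
  [125,134): 9 bp
  [134,142): 8 bp
  [142,144): 2 bp
  [144,148): 4 bp
  [148,155): 7 bp

[1,2,2,2,4,4,5,5,6,6,7,7,7,8,9,9,9,10,11,11,30]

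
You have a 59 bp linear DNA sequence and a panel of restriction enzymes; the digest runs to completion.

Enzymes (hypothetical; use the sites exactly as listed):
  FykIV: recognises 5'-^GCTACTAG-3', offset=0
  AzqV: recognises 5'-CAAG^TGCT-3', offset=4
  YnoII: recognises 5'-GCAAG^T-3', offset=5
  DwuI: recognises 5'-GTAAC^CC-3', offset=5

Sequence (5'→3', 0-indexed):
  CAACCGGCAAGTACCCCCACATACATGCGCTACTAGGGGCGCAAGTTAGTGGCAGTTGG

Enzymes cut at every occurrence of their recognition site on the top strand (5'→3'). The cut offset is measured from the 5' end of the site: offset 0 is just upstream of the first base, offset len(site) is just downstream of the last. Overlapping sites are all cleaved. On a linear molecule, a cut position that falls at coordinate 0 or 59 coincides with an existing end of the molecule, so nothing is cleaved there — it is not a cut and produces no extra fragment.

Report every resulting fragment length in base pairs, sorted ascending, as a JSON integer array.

Per-enzyme occurrences:
  FykIV (GCTACTAG, off=0): starts [28] → cuts [28]
  AzqV (CAAGTGCT, off=4): no sites
  YnoII (GCAAGT, off=5): starts [6, 40] → cuts [11, 45]
  DwuI (GTAACCC, off=5): no sites

Pooled cuts: [11, 28, 45]

Fragment lengths:
  [0,11): 11 bp
  [11,28): 17 bp
  [28,45): 17 bp
  [45,59): 14 bp

[11,14,17,17]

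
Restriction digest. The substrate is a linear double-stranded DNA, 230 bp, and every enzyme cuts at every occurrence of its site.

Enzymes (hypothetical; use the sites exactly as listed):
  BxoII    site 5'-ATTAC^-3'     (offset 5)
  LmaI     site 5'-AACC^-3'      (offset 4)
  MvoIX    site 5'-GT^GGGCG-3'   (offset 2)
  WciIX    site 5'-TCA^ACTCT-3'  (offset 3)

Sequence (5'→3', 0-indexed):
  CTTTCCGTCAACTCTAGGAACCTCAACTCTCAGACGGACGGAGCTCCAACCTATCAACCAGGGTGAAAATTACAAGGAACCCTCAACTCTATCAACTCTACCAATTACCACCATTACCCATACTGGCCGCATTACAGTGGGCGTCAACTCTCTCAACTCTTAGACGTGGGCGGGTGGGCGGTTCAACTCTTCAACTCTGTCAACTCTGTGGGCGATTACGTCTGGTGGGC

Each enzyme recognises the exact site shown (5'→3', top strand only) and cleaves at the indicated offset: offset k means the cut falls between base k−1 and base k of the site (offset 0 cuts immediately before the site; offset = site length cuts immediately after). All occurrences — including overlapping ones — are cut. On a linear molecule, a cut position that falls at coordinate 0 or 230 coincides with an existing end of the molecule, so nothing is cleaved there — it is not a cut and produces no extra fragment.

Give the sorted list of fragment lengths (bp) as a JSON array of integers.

[3,3,4,7,8,8,8,8,8,9,9,9,9,10,10,10,11,12,12,14,14,18,26]

Site scan:
  BxoII ATTAC/5: at [68, 103, 112, 130, 214] ⇒ [73, 108, 117, 135, 219]
  LmaI AACC/4: at [18, 47, 55, 77] ⇒ [22, 51, 59, 81]
  MvoIX GTGGGCG/2: at [136, 165, 173, 207] ⇒ [138, 167, 175, 209]
  WciIX TCAACTCT/3: at [7, 22, 82, 91, 143, 152, 182, 190, 199] ⇒ [10, 25, 85, 94, 146, 155, 185, 193, 202]

Pooled cuts: [10, 22, 25, 51, 59, 73, 81, 85, 94, 108, 117, 135, 138, 146, 155, 167, 175, 185, 193, 202, 209, 219]

Fragment lengths:
  [0,10): 10 bp
  [10,22): 12 bp
  [22,25): 3 bp
  [25,51): 26 bp
  [51,59): 8 bp
  [59,73): 14 bp
  [73,81): 8 bp
  [81,85): 4 bp
  [85,94): 9 bp
  [94,108): 14 bp
  [108,117): 9 bp
  [117,135): 18 bp
  [135,138): 3 bp
  [138,146): 8 bp
  [146,155): 9 bp
  [155,167): 12 bp
  [167,175): 8 bp
  [175,185): 10 bp
  [185,193): 8 bp
  [193,202): 9 bp
  [202,209): 7 bp
  [209,219): 10 bp
  [219,230): 11 bp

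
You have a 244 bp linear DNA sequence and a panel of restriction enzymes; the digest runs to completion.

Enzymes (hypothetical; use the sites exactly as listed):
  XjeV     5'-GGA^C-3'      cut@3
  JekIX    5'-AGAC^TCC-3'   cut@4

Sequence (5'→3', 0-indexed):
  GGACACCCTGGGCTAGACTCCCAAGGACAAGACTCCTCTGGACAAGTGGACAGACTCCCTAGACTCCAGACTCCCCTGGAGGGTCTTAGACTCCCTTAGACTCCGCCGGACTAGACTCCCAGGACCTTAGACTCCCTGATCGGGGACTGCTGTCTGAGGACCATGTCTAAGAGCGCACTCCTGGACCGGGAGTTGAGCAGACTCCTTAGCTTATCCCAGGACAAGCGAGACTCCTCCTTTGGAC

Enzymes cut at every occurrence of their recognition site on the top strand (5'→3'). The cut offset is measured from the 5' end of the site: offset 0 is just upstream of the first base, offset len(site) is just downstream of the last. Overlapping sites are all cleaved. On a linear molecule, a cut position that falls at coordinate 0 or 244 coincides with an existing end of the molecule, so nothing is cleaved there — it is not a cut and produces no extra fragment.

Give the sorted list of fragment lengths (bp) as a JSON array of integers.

Site scan:
  XjeV GGAC/3: at [0, 24, 39, 47, 107, 121, 143, 157, 182, 218, 240] ⇒ [3, 27, 42, 50, 110, 124, 146, 160, 185, 221, 243]
  JekIX AGACTCC/4: at [14, 29, 51, 60, 67, 87, 97, 112, 128, 198, 227] ⇒ [18, 33, 55, 64, 71, 91, 101, 116, 132, 202, 231]

Pooled cuts: [3, 18, 27, 33, 42, 50, 55, 64, 71, 91, 101, 110, 116, 124, 132, 146, 160, 185, 202, 221, 231, 243]

Fragment lengths:
  [0,3): 3 bp
  [3,18): 15 bp
  [18,27): 9 bp
  [27,33): 6 bp
  [33,42): 9 bp
  [42,50): 8 bp
  [50,55): 5 bp
  [55,64): 9 bp
  [64,71): 7 bp
  [71,91): 20 bp
  [91,101): 10 bp
  [101,110): 9 bp
  [110,116): 6 bp
  [116,124): 8 bp
  [124,132): 8 bp
  [132,146): 14 bp
  [146,160): 14 bp
  [160,185): 25 bp
  [185,202): 17 bp
  [202,221): 19 bp
  [221,231): 10 bp
  [231,243): 12 bp
  [243,244): 1 bp

[1,3,5,6,6,7,8,8,8,9,9,9,9,10,10,12,14,14,15,17,19,20,25]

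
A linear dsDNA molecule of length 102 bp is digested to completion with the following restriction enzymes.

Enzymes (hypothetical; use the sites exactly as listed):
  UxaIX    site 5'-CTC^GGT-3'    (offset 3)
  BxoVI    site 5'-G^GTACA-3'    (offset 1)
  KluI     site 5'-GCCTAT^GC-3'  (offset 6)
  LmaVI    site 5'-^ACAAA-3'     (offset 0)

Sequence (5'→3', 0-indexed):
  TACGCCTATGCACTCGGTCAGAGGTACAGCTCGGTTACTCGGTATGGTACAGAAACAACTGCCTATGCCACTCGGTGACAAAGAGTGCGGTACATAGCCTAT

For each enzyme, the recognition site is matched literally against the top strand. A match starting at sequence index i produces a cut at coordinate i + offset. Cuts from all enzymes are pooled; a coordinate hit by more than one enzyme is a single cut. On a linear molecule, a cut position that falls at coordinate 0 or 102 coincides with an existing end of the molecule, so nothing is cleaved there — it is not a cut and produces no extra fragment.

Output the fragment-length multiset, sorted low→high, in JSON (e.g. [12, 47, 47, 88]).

Site scan:
  UxaIX (CTCGGT, off=3): starts [12, 29, 37, 70] → cuts [15, 32, 40, 73]
  BxoVI (GGTACA, off=1): starts [22, 45, 88] → cuts [23, 46, 89]
  KluI (GCCTATGC, off=6): starts [3, 60] → cuts [9, 66]
  LmaVI (ACAAA, off=0): starts [77] → cuts [77]

All cut coordinates (distinct, sorted): [9, 15, 23, 32, 40, 46, 66, 73, 77, 89]

Fragment lengths:
  [0,9): 9 bp
  [9,15): 6 bp
  [15,23): 8 bp
  [23,32): 9 bp
  [32,40): 8 bp
  [40,46): 6 bp
  [46,66): 20 bp
  [66,73): 7 bp
  [73,77): 4 bp
  [77,89): 12 bp
  [89,102): 13 bp

[4,6,6,7,8,8,9,9,12,13,20]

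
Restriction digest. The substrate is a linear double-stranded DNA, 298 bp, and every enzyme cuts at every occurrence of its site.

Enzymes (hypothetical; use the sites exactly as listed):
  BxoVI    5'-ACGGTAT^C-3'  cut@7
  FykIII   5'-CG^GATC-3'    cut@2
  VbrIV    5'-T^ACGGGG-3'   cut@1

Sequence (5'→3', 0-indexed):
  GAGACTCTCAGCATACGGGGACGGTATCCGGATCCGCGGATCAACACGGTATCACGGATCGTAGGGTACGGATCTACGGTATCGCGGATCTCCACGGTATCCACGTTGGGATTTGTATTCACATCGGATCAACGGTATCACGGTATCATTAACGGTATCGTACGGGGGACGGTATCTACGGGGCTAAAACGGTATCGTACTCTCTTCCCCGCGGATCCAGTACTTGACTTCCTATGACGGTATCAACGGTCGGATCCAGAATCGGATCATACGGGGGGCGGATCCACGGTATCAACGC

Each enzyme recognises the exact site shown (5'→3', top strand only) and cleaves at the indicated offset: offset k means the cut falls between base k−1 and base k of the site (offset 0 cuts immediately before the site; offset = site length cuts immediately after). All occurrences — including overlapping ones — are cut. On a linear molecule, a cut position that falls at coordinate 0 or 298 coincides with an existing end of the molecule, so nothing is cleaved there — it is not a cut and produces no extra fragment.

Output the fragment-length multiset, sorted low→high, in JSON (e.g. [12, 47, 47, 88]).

[2,3,3,4,4,6,6,8,8,9,10,12,12,12,12,12,13,14,14,14,14,14,18,18,26,30]

Site scan:
  BxoVI ACGGTATC/7: at [20, 45, 75, 93, 131, 139, 151, 168, 188, 236, 285] ⇒ [27, 52, 82, 100, 138, 146, 158, 175, 195, 243, 292]
  FykIII CGGATC/2: at [28, 36, 54, 68, 84, 124, 211, 250, 262, 278] ⇒ [30, 38, 56, 70, 86, 126, 213, 252, 264, 280]
  VbrIV TACGGGG/1: at [13, 160, 176, 269] ⇒ [14, 161, 177, 270]

All cut coordinates (distinct, sorted): [14, 27, 30, 38, 52, 56, 70, 82, 86, 100, 126, 138, 146, 158, 161, 175, 177, 195, 213, 243, 252, 264, 270, 280, 292]

Fragment lengths:
  [0,14): 14 bp
  [14,27): 13 bp
  [27,30): 3 bp
  [30,38): 8 bp
  [38,52): 14 bp
  [52,56): 4 bp
  [56,70): 14 bp
  [70,82): 12 bp
  [82,86): 4 bp
  [86,100): 14 bp
  [100,126): 26 bp
  [126,138): 12 bp
  [138,146): 8 bp
  [146,158): 12 bp
  [158,161): 3 bp
  [161,175): 14 bp
  [175,177): 2 bp
  [177,195): 18 bp
  [195,213): 18 bp
  [213,243): 30 bp
  [243,252): 9 bp
  [252,264): 12 bp
  [264,270): 6 bp
  [270,280): 10 bp
  [280,292): 12 bp
  [292,298): 6 bp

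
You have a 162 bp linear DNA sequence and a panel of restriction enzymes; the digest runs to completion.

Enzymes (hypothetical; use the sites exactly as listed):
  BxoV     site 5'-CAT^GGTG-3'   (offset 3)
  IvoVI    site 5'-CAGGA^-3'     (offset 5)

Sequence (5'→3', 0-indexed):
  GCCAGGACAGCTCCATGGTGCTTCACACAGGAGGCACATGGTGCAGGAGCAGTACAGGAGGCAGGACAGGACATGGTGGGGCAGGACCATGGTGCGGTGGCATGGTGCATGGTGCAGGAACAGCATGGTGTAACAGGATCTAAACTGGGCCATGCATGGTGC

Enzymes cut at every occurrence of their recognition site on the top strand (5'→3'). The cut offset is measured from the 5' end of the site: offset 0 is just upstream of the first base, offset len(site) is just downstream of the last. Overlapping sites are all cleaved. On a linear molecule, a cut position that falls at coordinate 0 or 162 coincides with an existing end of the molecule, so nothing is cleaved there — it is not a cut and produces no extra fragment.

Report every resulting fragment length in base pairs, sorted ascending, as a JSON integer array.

[3,4,5,5,7,7,7,7,7,9,9,9,11,12,12,13,16,19]

Scan for sites:
  BxoV (CATGGTG, off=3): starts [13, 36, 71, 87, 100, 107, 123, 154] → cuts [16, 39, 74, 90, 103, 110, 126, 157]
  IvoVI (CAGGA, off=5): starts [2, 27, 43, 54, 61, 66, 81, 114, 133] → cuts [7, 32, 48, 59, 66, 71, 86, 119, 138]

Pooled cuts: [7, 16, 32, 39, 48, 59, 66, 71, 74, 86, 90, 103, 110, 119, 126, 138, 157]

Fragment lengths:
  [0,7): 7 bp
  [7,16): 9 bp
  [16,32): 16 bp
  [32,39): 7 bp
  [39,48): 9 bp
  [48,59): 11 bp
  [59,66): 7 bp
  [66,71): 5 bp
  [71,74): 3 bp
  [74,86): 12 bp
  [86,90): 4 bp
  [90,103): 13 bp
  [103,110): 7 bp
  [110,119): 9 bp
  [119,126): 7 bp
  [126,138): 12 bp
  [138,157): 19 bp
  [157,162): 5 bp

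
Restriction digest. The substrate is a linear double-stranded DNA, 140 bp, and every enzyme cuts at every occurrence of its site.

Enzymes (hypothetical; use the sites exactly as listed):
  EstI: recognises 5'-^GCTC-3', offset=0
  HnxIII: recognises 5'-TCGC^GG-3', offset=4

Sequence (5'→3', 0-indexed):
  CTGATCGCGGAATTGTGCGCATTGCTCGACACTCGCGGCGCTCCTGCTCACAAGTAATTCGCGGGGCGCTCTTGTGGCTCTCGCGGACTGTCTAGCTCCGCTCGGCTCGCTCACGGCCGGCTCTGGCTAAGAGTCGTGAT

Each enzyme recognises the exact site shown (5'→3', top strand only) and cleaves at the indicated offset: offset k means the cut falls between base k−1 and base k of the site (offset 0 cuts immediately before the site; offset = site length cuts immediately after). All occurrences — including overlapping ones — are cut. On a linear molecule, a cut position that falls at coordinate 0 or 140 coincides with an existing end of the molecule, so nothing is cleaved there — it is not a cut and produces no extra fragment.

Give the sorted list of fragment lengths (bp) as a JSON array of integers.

[3,4,5,5,5,6,8,8,9,10,11,13,15,17,21]

Site scan:
  EstI (GCTC, off=0): starts [23, 39, 45, 67, 76, 94, 99, 104, 108, 119] → cuts [23, 39, 45, 67, 76, 94, 99, 104, 108, 119]
  HnxIII (TCGCGG, off=4): starts [4, 32, 58, 80] → cuts [8, 36, 62, 84]

Pooled cuts: [8, 23, 36, 39, 45, 62, 67, 76, 84, 94, 99, 104, 108, 119]

Fragments:
  [0,8): 8 bp
  [8,23): 15 bp
  [23,36): 13 bp
  [36,39): 3 bp
  [39,45): 6 bp
  [45,62): 17 bp
  [62,67): 5 bp
  [67,76): 9 bp
  [76,84): 8 bp
  [84,94): 10 bp
  [94,99): 5 bp
  [99,104): 5 bp
  [104,108): 4 bp
  [108,119): 11 bp
  [119,140): 21 bp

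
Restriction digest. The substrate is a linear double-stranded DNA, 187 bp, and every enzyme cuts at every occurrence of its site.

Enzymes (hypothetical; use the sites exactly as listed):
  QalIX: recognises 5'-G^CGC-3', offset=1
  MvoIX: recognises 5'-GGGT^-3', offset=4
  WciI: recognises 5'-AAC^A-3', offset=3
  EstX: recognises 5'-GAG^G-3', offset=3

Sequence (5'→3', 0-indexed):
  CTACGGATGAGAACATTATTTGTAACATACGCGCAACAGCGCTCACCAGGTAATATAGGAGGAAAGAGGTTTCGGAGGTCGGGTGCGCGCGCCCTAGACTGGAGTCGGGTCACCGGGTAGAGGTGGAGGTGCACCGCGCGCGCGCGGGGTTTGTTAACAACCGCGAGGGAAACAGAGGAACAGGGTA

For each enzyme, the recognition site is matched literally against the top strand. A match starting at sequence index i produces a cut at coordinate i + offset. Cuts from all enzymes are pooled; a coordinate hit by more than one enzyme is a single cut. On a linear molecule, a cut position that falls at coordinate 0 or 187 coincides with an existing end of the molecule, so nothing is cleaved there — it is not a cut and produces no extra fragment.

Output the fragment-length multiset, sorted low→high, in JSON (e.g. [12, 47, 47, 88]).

Site scan:
  QalIX (GCGC, off=1): starts [30, 38, 84, 86, 88, 135, 137, 139, 141] → cuts [31, 39, 85, 87, 89, 136, 138, 140, 142]
  MvoIX (GGGT, off=4): starts [80, 106, 114, 146, 182] → cuts [84, 110, 118, 150, 186]
  WciI (AACA, off=3): starts [11, 23, 34, 155, 170, 178] → cuts [14, 26, 37, 158, 173, 181]
  EstX (GAGG, off=3): starts [58, 65, 74, 119, 125, 164, 174] → cuts [61, 68, 77, 122, 128, 167, 177]

Pooled cuts: [14, 26, 31, 37, 39, 61, 68, 77, 84, 85, 87, 89, 110, 118, 122, 128, 136, 138, 140, 142, 150, 158, 167, 173, 177, 181, 186]

Fragment lengths:
  [0,14): 14 bp
  [14,26): 12 bp
  [26,31): 5 bp
  [31,37): 6 bp
  [37,39): 2 bp
  [39,61): 22 bp
  [61,68): 7 bp
  [68,77): 9 bp
  [77,84): 7 bp
  [84,85): 1 bp
  [85,87): 2 bp
  [87,89): 2 bp
  [89,110): 21 bp
  [110,118): 8 bp
  [118,122): 4 bp
  [122,128): 6 bp
  [128,136): 8 bp
  [136,138): 2 bp
  [138,140): 2 bp
  [140,142): 2 bp
  [142,150): 8 bp
  [150,158): 8 bp
  [158,167): 9 bp
  [167,173): 6 bp
  [173,177): 4 bp
  [177,181): 4 bp
  [181,186): 5 bp
  [186,187): 1 bp

[1,1,2,2,2,2,2,2,4,4,4,5,5,6,6,6,7,7,8,8,8,8,9,9,12,14,21,22]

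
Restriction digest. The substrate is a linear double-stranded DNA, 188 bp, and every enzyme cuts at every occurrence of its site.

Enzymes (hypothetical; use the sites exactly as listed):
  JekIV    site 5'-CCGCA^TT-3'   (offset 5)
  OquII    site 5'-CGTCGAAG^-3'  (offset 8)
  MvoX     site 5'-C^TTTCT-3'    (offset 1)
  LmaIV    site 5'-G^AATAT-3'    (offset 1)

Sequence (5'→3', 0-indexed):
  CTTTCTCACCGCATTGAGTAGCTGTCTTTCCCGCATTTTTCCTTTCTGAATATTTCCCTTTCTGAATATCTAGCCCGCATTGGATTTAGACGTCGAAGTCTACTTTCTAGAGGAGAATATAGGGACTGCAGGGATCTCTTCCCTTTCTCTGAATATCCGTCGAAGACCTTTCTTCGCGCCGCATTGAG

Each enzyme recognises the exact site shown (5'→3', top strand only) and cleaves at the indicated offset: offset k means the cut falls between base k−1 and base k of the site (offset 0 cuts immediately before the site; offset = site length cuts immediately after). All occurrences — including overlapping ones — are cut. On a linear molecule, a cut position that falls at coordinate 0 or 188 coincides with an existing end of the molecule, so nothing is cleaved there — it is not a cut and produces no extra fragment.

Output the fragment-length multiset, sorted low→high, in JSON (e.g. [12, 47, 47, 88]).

Site scan:
  JekIV (CCGCATT, off=5): starts [8, 30, 74, 178] → cuts [13, 35, 79, 183]
  OquII (CGTCGAAG, off=8): starts [90, 157] → cuts [98, 165]
  MvoX (CTTTCT, off=1): starts [0, 41, 57, 102, 142, 167] → cuts [1, 42, 58, 103, 143, 168]
  LmaIV (GAATAT, off=1): starts [47, 63, 114, 150] → cuts [48, 64, 115, 151]

All cut coordinates (distinct, sorted): [1, 13, 35, 42, 48, 58, 64, 79, 98, 103, 115, 143, 151, 165, 168, 183]

Fragment lengths:
  [0,1): 1 bp
  [1,13): 12 bp
  [13,35): 22 bp
  [35,42): 7 bp
  [42,48): 6 bp
  [48,58): 10 bp
  [58,64): 6 bp
  [64,79): 15 bp
  [79,98): 19 bp
  [98,103): 5 bp
  [103,115): 12 bp
  [115,143): 28 bp
  [143,151): 8 bp
  [151,165): 14 bp
  [165,168): 3 bp
  [168,183): 15 bp
  [183,188): 5 bp

[1,3,5,5,6,6,7,8,10,12,12,14,15,15,19,22,28]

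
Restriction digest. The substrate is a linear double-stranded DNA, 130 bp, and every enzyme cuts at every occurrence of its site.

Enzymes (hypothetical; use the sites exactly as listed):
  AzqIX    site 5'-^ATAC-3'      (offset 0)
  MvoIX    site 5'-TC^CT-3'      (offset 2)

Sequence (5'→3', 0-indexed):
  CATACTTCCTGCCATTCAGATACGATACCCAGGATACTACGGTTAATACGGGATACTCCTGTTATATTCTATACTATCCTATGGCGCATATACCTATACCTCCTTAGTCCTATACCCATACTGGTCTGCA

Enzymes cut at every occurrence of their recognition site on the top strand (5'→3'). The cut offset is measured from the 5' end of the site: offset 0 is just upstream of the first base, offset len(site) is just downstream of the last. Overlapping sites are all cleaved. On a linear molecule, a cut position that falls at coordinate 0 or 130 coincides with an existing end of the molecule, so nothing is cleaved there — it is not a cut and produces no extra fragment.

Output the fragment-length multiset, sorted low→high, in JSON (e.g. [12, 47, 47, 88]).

[1,2,5,6,6,6,7,7,7,7,8,9,11,11,12,12,13]

Per-enzyme occurrences:
  AzqIX ATAC/0: at [1, 19, 24, 33, 45, 52, 70, 89, 95, 111, 117] ⇒ [1, 19, 24, 33, 45, 52, 70, 89, 95, 111, 117]
  MvoIX TCCT/2: at [6, 56, 76, 100, 107] ⇒ [8, 58, 78, 102, 109]

Pooled cuts: [1, 8, 19, 24, 33, 45, 52, 58, 70, 78, 89, 95, 102, 109, 111, 117]

Fragments:
  [0,1): 1 bp
  [1,8): 7 bp
  [8,19): 11 bp
  [19,24): 5 bp
  [24,33): 9 bp
  [33,45): 12 bp
  [45,52): 7 bp
  [52,58): 6 bp
  [58,70): 12 bp
  [70,78): 8 bp
  [78,89): 11 bp
  [89,95): 6 bp
  [95,102): 7 bp
  [102,109): 7 bp
  [109,111): 2 bp
  [111,117): 6 bp
  [117,130): 13 bp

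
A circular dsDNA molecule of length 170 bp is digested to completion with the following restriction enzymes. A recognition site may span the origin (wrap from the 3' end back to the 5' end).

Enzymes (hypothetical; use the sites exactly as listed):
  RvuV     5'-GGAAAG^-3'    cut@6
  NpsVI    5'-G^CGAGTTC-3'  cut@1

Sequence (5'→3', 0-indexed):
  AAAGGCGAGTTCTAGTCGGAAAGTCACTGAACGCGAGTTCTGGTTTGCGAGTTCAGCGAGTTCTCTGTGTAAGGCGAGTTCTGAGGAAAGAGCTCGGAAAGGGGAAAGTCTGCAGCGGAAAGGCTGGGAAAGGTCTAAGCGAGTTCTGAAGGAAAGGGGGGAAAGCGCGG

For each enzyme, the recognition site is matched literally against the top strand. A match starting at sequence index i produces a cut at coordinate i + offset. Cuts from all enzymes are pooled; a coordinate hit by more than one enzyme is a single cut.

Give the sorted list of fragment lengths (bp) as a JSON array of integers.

Scan for sites:
  RvuV GGAAAG/6: at [17, 84, 95, 102, 116, 126, 150, 159, 168] ⇒ [4, 23, 90, 101, 108, 122, 132, 156, 165]
  NpsVI GCGAGTTC/1: at [4, 32, 46, 55, 73, 138] ⇒ [5, 33, 47, 56, 74, 139]

Pooled cuts: [4, 5, 23, 33, 47, 56, 74, 90, 101, 108, 122, 132, 139, 156, 165]

Fragment lengths:
  4→5: 1 bp
  5→23: 18 bp
  23→33: 10 bp
  33→47: 14 bp
  47→56: 9 bp
  56→74: 18 bp
  74→90: 16 bp
  90→101: 11 bp
  101→108: 7 bp
  108→122: 14 bp
  122→132: 10 bp
  132→139: 7 bp
  139→156: 17 bp
  156→165: 9 bp
  165→4 (wrap): 170-165+4 = 9 bp

[1,7,7,9,9,9,10,10,11,14,14,16,17,18,18]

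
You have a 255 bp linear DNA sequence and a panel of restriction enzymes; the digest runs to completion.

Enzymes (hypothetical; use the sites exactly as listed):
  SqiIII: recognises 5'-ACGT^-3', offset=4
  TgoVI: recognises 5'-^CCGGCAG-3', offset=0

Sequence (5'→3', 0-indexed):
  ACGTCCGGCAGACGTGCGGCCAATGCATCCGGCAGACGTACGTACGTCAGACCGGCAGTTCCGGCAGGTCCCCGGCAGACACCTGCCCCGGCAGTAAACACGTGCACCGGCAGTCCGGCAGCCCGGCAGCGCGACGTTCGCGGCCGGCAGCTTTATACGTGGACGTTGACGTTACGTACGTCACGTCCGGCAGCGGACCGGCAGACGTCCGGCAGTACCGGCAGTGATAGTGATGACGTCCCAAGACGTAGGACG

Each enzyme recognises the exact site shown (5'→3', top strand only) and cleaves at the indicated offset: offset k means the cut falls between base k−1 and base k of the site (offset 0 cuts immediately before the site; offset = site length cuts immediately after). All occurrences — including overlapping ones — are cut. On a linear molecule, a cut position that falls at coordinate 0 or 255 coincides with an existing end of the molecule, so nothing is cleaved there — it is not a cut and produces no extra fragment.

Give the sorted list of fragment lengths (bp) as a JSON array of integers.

Per-enzyme occurrences:
  SqiIII (ACGT, off=4): starts [0, 11, 35, 39, 43, 99, 133, 156, 162, 168, 173, 177, 182, 204, 235, 245] → cuts [4, 15, 39, 43, 47, 103, 137, 160, 166, 172, 177, 181, 186, 208, 239, 249]
  TgoVI (CCGGCAG, off=0): starts [4, 28, 51, 60, 71, 87, 106, 114, 122, 143, 186, 197, 208, 217] → cuts [4, 28, 51, 60, 71, 87, 106, 114, 122, 143, 186, 197, 208, 217]

All cut coordinates (distinct, sorted): [4, 15, 28, 39, 43, 47, 51, 60, 71, 87, 103, 106, 114, 122, 137, 143, 160, 166, 172, 177, 181, 186, 197, 208, 217, 239, 249]

Fragments:
  [0,4): 4 bp
  [4,15): 11 bp
  [15,28): 13 bp
  [28,39): 11 bp
  [39,43): 4 bp
  [43,47): 4 bp
  [47,51): 4 bp
  [51,60): 9 bp
  [60,71): 11 bp
  [71,87): 16 bp
  [87,103): 16 bp
  [103,106): 3 bp
  [106,114): 8 bp
  [114,122): 8 bp
  [122,137): 15 bp
  [137,143): 6 bp
  [143,160): 17 bp
  [160,166): 6 bp
  [166,172): 6 bp
  [172,177): 5 bp
  [177,181): 4 bp
  [181,186): 5 bp
  [186,197): 11 bp
  [197,208): 11 bp
  [208,217): 9 bp
  [217,239): 22 bp
  [239,249): 10 bp
  [249,255): 6 bp

[3,4,4,4,4,4,5,5,6,6,6,6,8,8,9,9,10,11,11,11,11,11,13,15,16,16,17,22]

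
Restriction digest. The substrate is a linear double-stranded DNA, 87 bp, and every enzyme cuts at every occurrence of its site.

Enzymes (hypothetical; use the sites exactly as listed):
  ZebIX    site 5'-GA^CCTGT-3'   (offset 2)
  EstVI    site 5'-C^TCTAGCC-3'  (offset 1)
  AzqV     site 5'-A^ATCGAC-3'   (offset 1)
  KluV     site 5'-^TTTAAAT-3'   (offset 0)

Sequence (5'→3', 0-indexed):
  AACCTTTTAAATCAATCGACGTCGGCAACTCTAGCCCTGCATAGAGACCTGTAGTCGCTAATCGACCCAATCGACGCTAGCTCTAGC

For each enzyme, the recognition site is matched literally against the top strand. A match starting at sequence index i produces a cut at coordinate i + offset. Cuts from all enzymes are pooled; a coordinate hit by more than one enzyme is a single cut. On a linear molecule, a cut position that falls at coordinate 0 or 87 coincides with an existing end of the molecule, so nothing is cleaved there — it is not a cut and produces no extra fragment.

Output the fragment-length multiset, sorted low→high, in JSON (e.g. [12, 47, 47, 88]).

[5,9,9,13,15,18,18]

Scan for sites:
  ZebIX GACCTGT/2: at [45] ⇒ [47]
  EstVI CTCTAGCC/1: at [28] ⇒ [29]
  AzqV AATCGAC/1: at [13, 59, 68] ⇒ [14, 60, 69]
  KluV TTTAAAT/0: at [5] ⇒ [5]

All cut coordinates (distinct, sorted): [5, 14, 29, 47, 60, 69]

Fragments:
  [0,5): 5 bp
  [5,14): 9 bp
  [14,29): 15 bp
  [29,47): 18 bp
  [47,60): 13 bp
  [60,69): 9 bp
  [69,87): 18 bp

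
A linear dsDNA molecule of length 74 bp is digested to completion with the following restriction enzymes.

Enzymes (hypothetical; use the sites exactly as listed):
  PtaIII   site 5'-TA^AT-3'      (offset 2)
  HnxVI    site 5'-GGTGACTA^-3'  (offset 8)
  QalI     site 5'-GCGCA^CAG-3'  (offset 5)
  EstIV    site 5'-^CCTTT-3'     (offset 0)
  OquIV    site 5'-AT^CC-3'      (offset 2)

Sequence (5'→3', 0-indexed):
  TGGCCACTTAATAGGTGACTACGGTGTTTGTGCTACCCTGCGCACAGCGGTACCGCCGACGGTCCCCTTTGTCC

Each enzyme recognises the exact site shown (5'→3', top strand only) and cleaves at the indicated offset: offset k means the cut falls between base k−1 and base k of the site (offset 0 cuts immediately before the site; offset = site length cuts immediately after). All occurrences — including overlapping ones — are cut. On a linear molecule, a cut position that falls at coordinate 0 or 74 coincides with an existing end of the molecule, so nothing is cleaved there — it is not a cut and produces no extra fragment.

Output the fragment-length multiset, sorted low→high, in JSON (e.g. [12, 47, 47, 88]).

Scan for sites:
  PtaIII (TAAT, off=2): starts [8] → cuts [10]
  HnxVI (GGTGACTA, off=8): starts [13] → cuts [21]
  QalI (GCGCACAG, off=5): starts [39] → cuts [44]
  EstIV (CCTTT, off=0): starts [65] → cuts [65]
  OquIV (ATCC, off=2): no sites

All cut coordinates (distinct, sorted): [10, 21, 44, 65]

Fragment lengths:
  [0,10): 10 bp
  [10,21): 11 bp
  [21,44): 23 bp
  [44,65): 21 bp
  [65,74): 9 bp

[9,10,11,21,23]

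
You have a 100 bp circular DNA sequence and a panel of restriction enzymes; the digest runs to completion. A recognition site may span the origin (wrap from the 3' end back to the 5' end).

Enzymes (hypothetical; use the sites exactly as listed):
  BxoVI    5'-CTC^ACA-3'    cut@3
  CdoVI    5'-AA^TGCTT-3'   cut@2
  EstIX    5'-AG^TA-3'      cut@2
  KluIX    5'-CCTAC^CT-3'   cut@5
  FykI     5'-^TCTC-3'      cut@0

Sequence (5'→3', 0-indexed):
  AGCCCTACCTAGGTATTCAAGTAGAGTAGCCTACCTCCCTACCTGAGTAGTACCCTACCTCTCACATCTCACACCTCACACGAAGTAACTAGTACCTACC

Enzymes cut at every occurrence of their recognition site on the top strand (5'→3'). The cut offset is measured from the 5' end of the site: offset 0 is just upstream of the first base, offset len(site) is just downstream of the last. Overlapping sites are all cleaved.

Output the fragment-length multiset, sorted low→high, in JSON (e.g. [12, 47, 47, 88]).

Scan for sites:
  BxoVI CTCACA/3: at [60, 67, 74] ⇒ [63, 70, 77]
  CdoVI (AATGCTT, off=2): no sites
  EstIX AGTA/2: at [19, 24, 45, 48, 83, 90] ⇒ [21, 26, 47, 50, 85, 92]
  KluIX CCTACCT/5: at [3, 29, 37, 53] ⇒ [8, 34, 42, 58]
  FykI TCTC/0: at [59, 66] ⇒ [59, 66]

Pooled cuts: [8, 21, 26, 34, 42, 47, 50, 58, 59, 63, 66, 70, 77, 85, 92]

Fragment lengths:
  8→21: 13 bp
  21→26: 5 bp
  26→34: 8 bp
  34→42: 8 bp
  42→47: 5 bp
  47→50: 3 bp
  50→58: 8 bp
  58→59: 1 bp
  59→63: 4 bp
  63→66: 3 bp
  66→70: 4 bp
  70→77: 7 bp
  77→85: 8 bp
  85→92: 7 bp
  92→8 (wrap): 100-92+8 = 16 bp

[1,3,3,4,4,5,5,7,7,8,8,8,8,13,16]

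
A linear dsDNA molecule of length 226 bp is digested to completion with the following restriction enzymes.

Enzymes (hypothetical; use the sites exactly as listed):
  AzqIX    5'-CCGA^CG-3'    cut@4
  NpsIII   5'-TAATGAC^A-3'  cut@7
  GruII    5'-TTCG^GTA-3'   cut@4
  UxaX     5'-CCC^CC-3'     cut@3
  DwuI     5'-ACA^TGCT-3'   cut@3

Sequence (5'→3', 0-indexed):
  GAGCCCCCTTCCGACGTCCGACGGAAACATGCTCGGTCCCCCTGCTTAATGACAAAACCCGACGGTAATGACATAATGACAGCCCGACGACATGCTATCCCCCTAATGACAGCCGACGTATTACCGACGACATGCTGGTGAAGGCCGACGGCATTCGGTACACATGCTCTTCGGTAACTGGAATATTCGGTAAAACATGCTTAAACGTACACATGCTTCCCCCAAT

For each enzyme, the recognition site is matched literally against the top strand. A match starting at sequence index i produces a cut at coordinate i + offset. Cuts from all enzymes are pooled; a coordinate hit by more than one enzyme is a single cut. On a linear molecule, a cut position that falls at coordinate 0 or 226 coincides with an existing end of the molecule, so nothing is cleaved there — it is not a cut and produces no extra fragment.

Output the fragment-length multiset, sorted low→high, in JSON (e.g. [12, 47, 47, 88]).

[5,5,5,6,6,7,7,7,8,8,8,8,8,9,9,9,9,9,10,11,11,13,16,16,16]

Per-enzyme occurrences:
  AzqIX (CCGACG, off=4): starts [10, 17, 58, 83, 112, 123, 144] → cuts [14, 21, 62, 87, 116, 127, 148]
  NpsIII (TAATGACA, off=7): starts [46, 65, 73, 103] → cuts [53, 72, 80, 110]
  GruII (TTCGGTA, off=4): starts [153, 169, 185] → cuts [157, 173, 189]
  UxaX (CCCCC, off=3): starts [3, 37, 98, 218] → cuts [6, 40, 101, 221]
  DwuI (ACATGCT, off=3): starts [26, 89, 129, 161, 194, 210] → cuts [29, 92, 132, 164, 197, 213]

All cut coordinates (distinct, sorted): [6, 14, 21, 29, 40, 53, 62, 72, 80, 87, 92, 101, 110, 116, 127, 132, 148, 157, 164, 173, 189, 197, 213, 221]

Fragment lengths:
  [0,6): 6 bp
  [6,14): 8 bp
  [14,21): 7 bp
  [21,29): 8 bp
  [29,40): 11 bp
  [40,53): 13 bp
  [53,62): 9 bp
  [62,72): 10 bp
  [72,80): 8 bp
  [80,87): 7 bp
  [87,92): 5 bp
  [92,101): 9 bp
  [101,110): 9 bp
  [110,116): 6 bp
  [116,127): 11 bp
  [127,132): 5 bp
  [132,148): 16 bp
  [148,157): 9 bp
  [157,164): 7 bp
  [164,173): 9 bp
  [173,189): 16 bp
  [189,197): 8 bp
  [197,213): 16 bp
  [213,221): 8 bp
  [221,226): 5 bp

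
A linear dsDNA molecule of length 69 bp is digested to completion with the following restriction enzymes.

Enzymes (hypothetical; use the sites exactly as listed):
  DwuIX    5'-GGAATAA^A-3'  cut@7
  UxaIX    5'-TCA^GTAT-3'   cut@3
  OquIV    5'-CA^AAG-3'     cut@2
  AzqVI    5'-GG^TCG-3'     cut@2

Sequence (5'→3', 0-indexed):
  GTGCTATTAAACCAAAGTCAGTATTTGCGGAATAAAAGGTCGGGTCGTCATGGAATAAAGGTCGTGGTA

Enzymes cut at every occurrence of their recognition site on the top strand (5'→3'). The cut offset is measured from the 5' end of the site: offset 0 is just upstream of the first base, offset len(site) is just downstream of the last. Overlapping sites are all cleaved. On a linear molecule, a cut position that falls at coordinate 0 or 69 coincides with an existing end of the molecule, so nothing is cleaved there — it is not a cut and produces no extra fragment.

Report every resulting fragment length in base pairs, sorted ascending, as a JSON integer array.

[3,4,5,6,8,14,14,15]

Per-enzyme occurrences:
  DwuIX GGAATAAA/7: at [28, 51] ⇒ [35, 58]
  UxaIX TCAGTAT/3: at [17] ⇒ [20]
  OquIV CAAAG/2: at [12] ⇒ [14]
  AzqVI GGTCG/2: at [37, 42, 59] ⇒ [39, 44, 61]

All cut coordinates (distinct, sorted): [14, 20, 35, 39, 44, 58, 61]

Fragments:
  [0,14): 14 bp
  [14,20): 6 bp
  [20,35): 15 bp
  [35,39): 4 bp
  [39,44): 5 bp
  [44,58): 14 bp
  [58,61): 3 bp
  [61,69): 8 bp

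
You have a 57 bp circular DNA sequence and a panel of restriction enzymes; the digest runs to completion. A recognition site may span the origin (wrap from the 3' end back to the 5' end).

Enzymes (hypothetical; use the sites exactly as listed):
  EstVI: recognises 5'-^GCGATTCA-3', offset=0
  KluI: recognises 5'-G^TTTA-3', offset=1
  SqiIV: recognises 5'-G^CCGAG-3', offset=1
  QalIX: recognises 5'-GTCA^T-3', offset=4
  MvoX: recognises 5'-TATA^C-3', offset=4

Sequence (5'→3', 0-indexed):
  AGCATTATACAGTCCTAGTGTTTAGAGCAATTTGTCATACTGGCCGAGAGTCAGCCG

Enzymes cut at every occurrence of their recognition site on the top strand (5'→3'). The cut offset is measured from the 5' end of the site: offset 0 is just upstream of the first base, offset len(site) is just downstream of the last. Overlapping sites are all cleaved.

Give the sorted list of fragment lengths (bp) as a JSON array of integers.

[6,11,11,12,17]

Scan for sites:
  EstVI (GCGATTCA, off=0): no sites
  KluI GTTTA/1: at [19] ⇒ [20]
  SqiIV GCCGAG/1: at [42, 53] ⇒ [43, 54]
  QalIX GTCAT/4: at [33] ⇒ [37]
  MvoX TATAC/4: at [5] ⇒ [9]

All cut coordinates (distinct, sorted): [9, 20, 37, 43, 54]

Fragments:
  9→20: 11 bp
  20→37: 17 bp
  37→43: 6 bp
  43→54: 11 bp
  54→9 (wrap): 57-54+9 = 12 bp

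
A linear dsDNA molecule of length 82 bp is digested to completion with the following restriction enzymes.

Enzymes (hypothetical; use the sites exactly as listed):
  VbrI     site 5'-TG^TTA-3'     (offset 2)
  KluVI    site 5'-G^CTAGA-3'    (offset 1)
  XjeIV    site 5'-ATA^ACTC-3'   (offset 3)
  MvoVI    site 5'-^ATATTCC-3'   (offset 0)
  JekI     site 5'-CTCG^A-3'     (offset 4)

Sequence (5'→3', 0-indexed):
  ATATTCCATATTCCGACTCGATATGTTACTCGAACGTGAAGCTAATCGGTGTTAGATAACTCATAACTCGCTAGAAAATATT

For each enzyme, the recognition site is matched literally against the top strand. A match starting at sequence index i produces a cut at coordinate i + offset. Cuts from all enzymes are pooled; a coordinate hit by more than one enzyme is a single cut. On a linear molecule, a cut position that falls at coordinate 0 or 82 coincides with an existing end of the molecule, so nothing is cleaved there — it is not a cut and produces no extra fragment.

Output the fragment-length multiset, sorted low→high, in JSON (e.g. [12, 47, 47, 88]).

Per-enzyme occurrences:
  VbrI (TGTTA, off=2): starts [23, 49] → cuts [25, 51]
  KluVI (GCTAGA, off=1): starts [69] → cuts [70]
  XjeIV (ATAACTC, off=3): starts [55, 62] → cuts [58, 65]
  MvoVI (ATATTCC, off=0): starts [0, 7] → cuts [7] (position 0 is a terminus of the linear molecule — no cut)
  JekI (CTCGA, off=4): starts [16, 28] → cuts [20, 32]

Pooled cuts: [7, 20, 25, 32, 51, 58, 65, 70]

Fragment lengths:
  [0,7): 7 bp
  [7,20): 13 bp
  [20,25): 5 bp
  [25,32): 7 bp
  [32,51): 19 bp
  [51,58): 7 bp
  [58,65): 7 bp
  [65,70): 5 bp
  [70,82): 12 bp

[5,5,7,7,7,7,12,13,19]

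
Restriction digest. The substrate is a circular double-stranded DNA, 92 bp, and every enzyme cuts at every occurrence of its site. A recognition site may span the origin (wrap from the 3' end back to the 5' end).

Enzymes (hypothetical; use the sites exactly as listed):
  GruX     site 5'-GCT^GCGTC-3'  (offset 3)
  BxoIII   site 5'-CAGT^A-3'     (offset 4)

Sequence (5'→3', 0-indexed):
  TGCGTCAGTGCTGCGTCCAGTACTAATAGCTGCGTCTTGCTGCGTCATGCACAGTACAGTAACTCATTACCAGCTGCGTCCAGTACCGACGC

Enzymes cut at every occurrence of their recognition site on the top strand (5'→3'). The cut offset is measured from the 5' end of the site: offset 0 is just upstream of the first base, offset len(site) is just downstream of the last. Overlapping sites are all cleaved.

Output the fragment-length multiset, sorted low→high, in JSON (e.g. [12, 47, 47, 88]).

[5,9,9,9,10,10,11,14,15]

Site scan:
  GruX (GCTGCGTC, off=3): starts [9, 28, 38, 72, 90] → cuts [1, 12, 31, 41, 75]
  BxoIII (CAGTA, off=4): starts [17, 51, 56, 80] → cuts [21, 55, 60, 84]

Pooled cuts: [1, 12, 21, 31, 41, 55, 60, 75, 84]

Fragment lengths:
  1→12: 11 bp
  12→21: 9 bp
  21→31: 10 bp
  31→41: 10 bp
  41→55: 14 bp
  55→60: 5 bp
  60→75: 15 bp
  75→84: 9 bp
  84→1 (wrap): 92-84+1 = 9 bp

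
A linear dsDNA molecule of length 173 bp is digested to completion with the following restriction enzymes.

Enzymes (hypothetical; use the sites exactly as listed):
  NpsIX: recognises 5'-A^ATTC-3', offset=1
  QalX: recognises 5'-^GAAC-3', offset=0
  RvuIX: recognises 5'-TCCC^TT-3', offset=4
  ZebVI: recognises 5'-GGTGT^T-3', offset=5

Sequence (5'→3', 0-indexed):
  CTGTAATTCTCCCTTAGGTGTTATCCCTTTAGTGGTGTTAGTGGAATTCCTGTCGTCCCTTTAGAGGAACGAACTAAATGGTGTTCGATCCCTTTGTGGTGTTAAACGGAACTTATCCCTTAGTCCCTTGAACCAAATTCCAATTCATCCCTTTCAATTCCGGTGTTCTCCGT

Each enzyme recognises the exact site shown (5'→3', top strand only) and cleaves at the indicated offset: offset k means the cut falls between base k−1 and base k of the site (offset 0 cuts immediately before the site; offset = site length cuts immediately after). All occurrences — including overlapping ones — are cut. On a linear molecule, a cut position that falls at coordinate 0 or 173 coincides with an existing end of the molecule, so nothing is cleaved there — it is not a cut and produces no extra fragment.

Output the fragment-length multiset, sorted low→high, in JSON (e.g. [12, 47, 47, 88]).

Scan for sites:
  NpsIX AATTC/1: at [4, 44, 135, 141, 155] ⇒ [5, 45, 136, 142, 156]
  QalX GAAC/0: at [66, 70, 108, 129] ⇒ [66, 70, 108, 129]
  RvuIX TCCCTT/4: at [9, 23, 55, 88, 115, 123, 147] ⇒ [13, 27, 59, 92, 119, 127, 151]
  ZebVI GGTGTT/5: at [16, 33, 79, 97, 161] ⇒ [21, 38, 84, 102, 166]

Pooled cuts: [5, 13, 21, 27, 38, 45, 59, 66, 70, 84, 92, 102, 108, 119, 127, 129, 136, 142, 151, 156, 166]

Fragments:
  [0,5): 5 bp
  [5,13): 8 bp
  [13,21): 8 bp
  [21,27): 6 bp
  [27,38): 11 bp
  [38,45): 7 bp
  [45,59): 14 bp
  [59,66): 7 bp
  [66,70): 4 bp
  [70,84): 14 bp
  [84,92): 8 bp
  [92,102): 10 bp
  [102,108): 6 bp
  [108,119): 11 bp
  [119,127): 8 bp
  [127,129): 2 bp
  [129,136): 7 bp
  [136,142): 6 bp
  [142,151): 9 bp
  [151,156): 5 bp
  [156,166): 10 bp
  [166,173): 7 bp

[2,4,5,5,6,6,6,7,7,7,7,8,8,8,8,9,10,10,11,11,14,14]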